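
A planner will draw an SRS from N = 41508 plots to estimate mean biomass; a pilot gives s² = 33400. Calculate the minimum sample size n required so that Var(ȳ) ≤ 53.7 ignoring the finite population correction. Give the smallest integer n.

Without fpc, n₀ = s²/D = 33400/53.7 = 621.9739.
Rounding up, n = 622.

622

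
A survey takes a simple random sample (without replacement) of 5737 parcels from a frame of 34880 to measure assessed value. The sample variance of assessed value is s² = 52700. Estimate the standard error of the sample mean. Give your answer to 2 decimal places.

2.77

Under SRS without replacement, Var(ȳ) = (1 − f)·s²/n with f = n/N = 5737/34880 = 0.16447821.
Var(ȳ) = (1 − 0.16447821)·52700/5737 = 0.83552179·9.1859857 = 7.6750912.
SE(ȳ) = √(7.6750912) = 2.77.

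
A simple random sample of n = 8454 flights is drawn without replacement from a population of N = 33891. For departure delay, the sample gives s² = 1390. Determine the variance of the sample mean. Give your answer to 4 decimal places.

Under SRS without replacement, Var(ȳ) = (1 − f)·s²/n with f = n/N = 8454/33891 = 0.24944676.
Var(ȳ) = (1 − 0.24944676)·1390/8454 = 0.75055324·0.16441921 = 0.12340537.

0.1234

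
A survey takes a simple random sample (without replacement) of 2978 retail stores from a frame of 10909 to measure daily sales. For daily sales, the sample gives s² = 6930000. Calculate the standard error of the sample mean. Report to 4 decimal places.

Under SRS without replacement, Var(ȳ) = (1 − f)·s²/n with f = n/N = 2978/10909 = 0.27298561.
Var(ȳ) = (1 − 0.27298561)·6930000/2978 = 0.72701439·2327.0651 = 1691.8099.
SE(ȳ) = √(1691.8099) = 41.1316.

41.1316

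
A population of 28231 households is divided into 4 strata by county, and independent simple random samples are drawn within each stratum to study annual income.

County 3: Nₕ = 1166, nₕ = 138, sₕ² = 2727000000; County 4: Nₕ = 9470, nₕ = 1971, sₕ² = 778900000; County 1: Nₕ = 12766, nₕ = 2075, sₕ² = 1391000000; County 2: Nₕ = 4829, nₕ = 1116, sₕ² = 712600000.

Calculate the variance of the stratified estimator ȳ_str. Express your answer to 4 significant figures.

Var(ȳ_str) = Σₕ Wₕ²(1 − fₕ)sₕ²/nₕ with Wₕ = Nₕ/N, N = 28231.
County 3: Wₕ = 0.04130211; term = 0.04130211²·(1 − 0.11835334)·2727000000/138 = 29719.753.
County 4: Wₕ = 0.33544685; term = 0.33544685²·(1 − 0.20813094)·778900000/1971 = 35212.421.
County 1: Wₕ = 0.45219794; term = 0.45219794²·(1 − 0.16254112)·1391000000/2075 = 114796.77.
County 2: Wₕ = 0.17105310; term = 0.17105310²·(1 − 0.23110375)·712600000/1116 = 14365.186.
Sum = 194094.13.

194100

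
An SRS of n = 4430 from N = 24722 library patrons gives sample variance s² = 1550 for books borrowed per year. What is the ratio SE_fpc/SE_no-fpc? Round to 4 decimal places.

0.9060

f = n/N = 4430/24722 = 0.17919262.
SE_no-fpc = √(s²/n) = 0.59151258; SE_fpc = √((1−f)s²/n) = 0.53590105.
Ratio = √(1−f) = 0.90598420.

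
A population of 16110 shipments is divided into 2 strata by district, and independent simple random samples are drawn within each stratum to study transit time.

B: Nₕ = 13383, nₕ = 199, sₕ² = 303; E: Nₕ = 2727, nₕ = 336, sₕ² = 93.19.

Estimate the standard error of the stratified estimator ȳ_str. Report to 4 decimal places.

Var(ȳ_str) = Σₕ Wₕ²(1 − fₕ)sₕ²/nₕ with Wₕ = Nₕ/N, N = 16110.
B: Wₕ = 0.83072626; term = 0.83072626²·(1 − 0.01486961)·303/199 = 1.0351401.
E: Wₕ = 0.16927374; term = 0.16927374²·(1 − 0.12321232)·93.19/336 = 0.0069679282.
Sum = 1.042108.
SE = √(1.042108) = 1.0208.

1.0208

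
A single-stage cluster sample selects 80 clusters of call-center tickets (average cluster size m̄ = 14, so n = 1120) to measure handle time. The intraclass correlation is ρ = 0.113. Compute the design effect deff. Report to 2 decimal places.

2.47

deff = 1 + (14 − 1)·0.113 = 1 + 1.469 = 2.469.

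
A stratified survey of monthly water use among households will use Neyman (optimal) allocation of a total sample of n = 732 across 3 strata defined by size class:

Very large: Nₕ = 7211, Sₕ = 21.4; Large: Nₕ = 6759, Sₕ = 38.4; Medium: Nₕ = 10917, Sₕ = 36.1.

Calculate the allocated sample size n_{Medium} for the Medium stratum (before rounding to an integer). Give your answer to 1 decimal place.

Neyman allocation: nₕ = n·NₕSₕ / Σⱼ NⱼSⱼ.
Σ NⱼSⱼ = 7211·21.4 + 6759·38.4 + 10917·36.1 = 807964.7.
n_{Medium} = 732·10917·36.1 / 807964.7 = 357.1.

357.1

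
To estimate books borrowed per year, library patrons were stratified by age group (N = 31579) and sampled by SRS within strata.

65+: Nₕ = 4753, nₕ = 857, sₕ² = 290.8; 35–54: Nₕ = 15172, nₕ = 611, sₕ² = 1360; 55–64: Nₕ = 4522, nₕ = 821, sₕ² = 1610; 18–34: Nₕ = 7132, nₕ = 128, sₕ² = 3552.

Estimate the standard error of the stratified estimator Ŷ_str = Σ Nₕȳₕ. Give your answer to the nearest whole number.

43784

Var(Ŷ_str) = Σₕ Nₕ²(1 − fₕ)sₕ²/nₕ.
65+: 4753²·(1 − 857/4753)·290.8/857 = 6.2834815 × 10^6.
35–54: 15172²·(1 − 611/15172)·1360/611 = 4.9173569 × 10^8.
55–64: 4522²·(1 − 821/4522)·1610/821 = 3.281953 × 10^7.
18–34: 7132²·(1 − 128/7132)·3552/128 = 1.3861827 × 10^9.
Sum = 1.9170214 × 10^9.
SE = √(1.9170214 × 10^9) = 43784.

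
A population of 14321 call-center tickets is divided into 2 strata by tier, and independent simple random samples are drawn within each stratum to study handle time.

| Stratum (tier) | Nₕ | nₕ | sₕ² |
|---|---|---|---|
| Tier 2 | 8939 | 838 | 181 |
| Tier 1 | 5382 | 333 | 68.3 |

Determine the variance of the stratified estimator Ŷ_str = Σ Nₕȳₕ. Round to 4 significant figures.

Var(Ŷ_str) = Σₕ Nₕ²(1 − fₕ)sₕ²/nₕ.
Tier 2: 8939²·(1 − 838/8939)·181/838 = 1.5640914 × 10^7.
Tier 1: 5382²·(1 − 333/5382)·68.3/333 = 5.5734683 × 10^6.
Sum = 2.1214382 × 10^7.

2.121 × 10^7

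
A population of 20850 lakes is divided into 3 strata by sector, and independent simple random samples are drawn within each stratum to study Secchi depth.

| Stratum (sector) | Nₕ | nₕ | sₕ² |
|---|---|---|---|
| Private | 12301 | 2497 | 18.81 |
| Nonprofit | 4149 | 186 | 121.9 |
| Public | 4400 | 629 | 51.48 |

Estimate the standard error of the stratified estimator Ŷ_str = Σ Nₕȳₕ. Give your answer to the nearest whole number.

3611

Var(Ŷ_str) = Σₕ Nₕ²(1 − fₕ)sₕ²/nₕ.
Private: 12301²·(1 − 2497/12301)·18.81/2497 = 908477.08.
Nonprofit: 4149²·(1 − 186/4149)·121.9/186 = 1.0776017 × 10^7.
Public: 4400²·(1 − 629/4400)·51.48/629 = 1.3579917 × 10^6.
Sum = 1.3042486 × 10^7.
SE = √(1.3042486 × 10^7) = 3611.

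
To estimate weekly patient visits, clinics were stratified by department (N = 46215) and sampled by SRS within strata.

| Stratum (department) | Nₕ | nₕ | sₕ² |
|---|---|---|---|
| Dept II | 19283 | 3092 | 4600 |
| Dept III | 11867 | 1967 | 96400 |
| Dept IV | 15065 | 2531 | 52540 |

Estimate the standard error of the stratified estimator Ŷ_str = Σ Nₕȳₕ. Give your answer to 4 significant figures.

Var(Ŷ_str) = Σₕ Nₕ²(1 − fₕ)sₕ²/nₕ.
Dept II: 19283²·(1 − 3092/19283)·4600/3092 = 4.6447957 × 10^8.
Dept III: 11867²·(1 − 1967/11867)·96400/1967 = 5.7576971 × 10^9.
Dept IV: 15065²·(1 − 2531/15065)·52540/2531 = 3.9197354 × 10^9.
Sum = 1.0141912 × 10^10.
SE = √(1.0141912 × 10^10) = 100700.

100700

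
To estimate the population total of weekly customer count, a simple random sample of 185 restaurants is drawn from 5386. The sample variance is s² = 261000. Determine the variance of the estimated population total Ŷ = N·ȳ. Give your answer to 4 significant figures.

3.952 × 10^10

Var(Ŷ) = N²·Var(ȳ) = N²·(1 − n/N)·s²/n.
f = 185/5386 = 0.03434831; Var(ȳ) = 0.96565169·261000/185 = 1362.3518.
Var(Ŷ) = 5386² · 1362.3518 = 3.9520458 × 10^10.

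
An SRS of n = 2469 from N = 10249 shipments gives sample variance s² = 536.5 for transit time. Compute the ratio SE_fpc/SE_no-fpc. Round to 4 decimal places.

0.8713

f = n/N = 2469/10249 = 0.24090155.
SE_no-fpc = √(s²/n) = 0.46614853; SE_fpc = √((1−f)s²/n) = 0.40613776.
Ratio = √(1−f) = 0.87126256.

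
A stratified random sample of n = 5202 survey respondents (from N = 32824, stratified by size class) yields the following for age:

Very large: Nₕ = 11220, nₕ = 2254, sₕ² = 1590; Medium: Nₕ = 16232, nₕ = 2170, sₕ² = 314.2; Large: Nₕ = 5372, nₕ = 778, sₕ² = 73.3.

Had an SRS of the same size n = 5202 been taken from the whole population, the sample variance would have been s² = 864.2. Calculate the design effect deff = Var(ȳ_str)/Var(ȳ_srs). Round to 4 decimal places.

0.7060

Var(ȳ_str) = Σ Wₕ²(1−fₕ)sₕ²/nₕ with Wₕ = Nₕ/32824:
  Very large: (11220/32824)²·(1−2254/11220)·1590/2254 = 0.06586456
  Medium: (16232/32824)²·(1−2170/16232)·314.2/2170 = 0.030674858
  Large: (5372/32824)²·(1−778/5372)·73.3/778 = 0.0021580841
  → Var(ȳ_str) = 0.098697502.
Var(ȳ_srs) = (1 − 5202/32824)·864.2/5202 = 0.13980012.
deff = 0.098697502 / 0.13980012 = 0.7060.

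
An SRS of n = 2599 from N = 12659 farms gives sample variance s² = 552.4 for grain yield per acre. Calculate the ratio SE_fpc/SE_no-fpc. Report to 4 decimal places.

f = n/N = 2599/12659 = 0.20530848.
SE_no-fpc = √(s²/n) = 0.46102417; SE_fpc = √((1−f)s²/n) = 0.41098217.
Ratio = √(1−f) = 0.89145472.

0.8915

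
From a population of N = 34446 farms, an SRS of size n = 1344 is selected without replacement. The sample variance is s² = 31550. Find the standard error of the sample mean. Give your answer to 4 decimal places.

Under SRS without replacement, Var(ȳ) = (1 − f)·s²/n with f = n/N = 1344/34446 = 0.03901759.
Var(ȳ) = (1 − 0.03901759)·31550/1344 = 0.96098241·23.474702 = 22.558776.
SE(ȳ) = √(22.558776) = 4.7496.

4.7496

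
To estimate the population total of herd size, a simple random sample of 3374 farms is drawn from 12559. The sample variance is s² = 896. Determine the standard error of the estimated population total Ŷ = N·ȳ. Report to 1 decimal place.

5534.8

Var(Ŷ) = N²·Var(ȳ) = N²·(1 − n/N)·s²/n.
f = 3374/12559 = 0.26865196; Var(ȳ) = 0.73134804·896/3374 = 0.19421691.
Var(Ŷ) = 12559² · 0.19421691 = 3.0633538 × 10^7.
SE(Ŷ) = √(3.0633538 × 10^7) = 5534.8.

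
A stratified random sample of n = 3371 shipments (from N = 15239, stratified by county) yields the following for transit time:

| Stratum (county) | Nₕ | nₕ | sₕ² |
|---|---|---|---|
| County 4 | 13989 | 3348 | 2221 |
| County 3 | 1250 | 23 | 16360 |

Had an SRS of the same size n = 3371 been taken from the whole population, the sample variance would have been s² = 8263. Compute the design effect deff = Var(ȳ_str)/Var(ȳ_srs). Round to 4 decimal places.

Var(ȳ_str) = Σ Wₕ²(1−fₕ)sₕ²/nₕ with Wₕ = Nₕ/15239:
  County 4: (13989/15239)²·(1−3348/13989)·2221/3348 = 0.42522548
  County 3: (1250/15239)²·(1−23/1250)·16360/23 = 4.6978279
  → Var(ȳ_str) = 5.1230534.
Var(ȳ_srs) = (1 − 3371/15239)·8263/3371 = 1.9089742.
deff = 5.1230534 / 1.9089742 = 2.6837.

2.6837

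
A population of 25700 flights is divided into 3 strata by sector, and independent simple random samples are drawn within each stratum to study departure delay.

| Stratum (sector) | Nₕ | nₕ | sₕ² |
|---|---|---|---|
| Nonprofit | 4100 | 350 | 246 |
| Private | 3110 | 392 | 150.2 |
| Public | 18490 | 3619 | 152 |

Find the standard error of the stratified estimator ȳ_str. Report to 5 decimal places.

0.19685

Var(ȳ_str) = Σₕ Wₕ²(1 − fₕ)sₕ²/nₕ with Wₕ = Nₕ/N, N = 25700.
Nonprofit: Wₕ = 0.15953307; term = 0.15953307²·(1 − 0.08536585)·246/350 = 0.01636123.
Private: Wₕ = 0.12101167; term = 0.12101167²·(1 − 0.12604502)·150.2/392 = 0.0049037403.
Public: Wₕ = 0.71945525; term = 0.71945525²·(1 − 0.19572742)·152/3619 = 0.017485008.
Sum = 0.038749978.
SE = √(0.038749978) = 0.19685.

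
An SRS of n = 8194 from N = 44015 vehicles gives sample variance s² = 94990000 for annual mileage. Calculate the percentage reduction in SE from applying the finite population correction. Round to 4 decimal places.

f = n/N = 8194/44015 = 0.18616381.
SE_no-fpc = √(s²/n) = 107.66907; SE_fpc = √((1−f)s²/n) = 97.131359.
Ratio = √(1−f) = 0.90212870. Reduction = 100·(1 − 0.90212870) = 9.7871%.

9.7871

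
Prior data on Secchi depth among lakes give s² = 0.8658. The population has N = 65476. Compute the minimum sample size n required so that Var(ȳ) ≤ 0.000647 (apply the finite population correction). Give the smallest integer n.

1312

Without fpc, n₀ = s²/D = 0.8658/0.000647 = 1338.1762.
With fpc, (1 − n/N)·s²/n ≤ D requires n ≥ n₀/(1 + n₀/N) = 1338.1762/(1 + 1338.1762/65476) = 1311.3748.
Rounding up, n = 1312.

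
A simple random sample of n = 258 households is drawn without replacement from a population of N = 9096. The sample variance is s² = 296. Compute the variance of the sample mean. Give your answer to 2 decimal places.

1.11

Under SRS without replacement, Var(ȳ) = (1 − f)·s²/n with f = n/N = 258/9096 = 0.02836412.
Var(ȳ) = (1 − 0.02836412)·296/258 = 0.97163588·1.1472868 = 1.114745.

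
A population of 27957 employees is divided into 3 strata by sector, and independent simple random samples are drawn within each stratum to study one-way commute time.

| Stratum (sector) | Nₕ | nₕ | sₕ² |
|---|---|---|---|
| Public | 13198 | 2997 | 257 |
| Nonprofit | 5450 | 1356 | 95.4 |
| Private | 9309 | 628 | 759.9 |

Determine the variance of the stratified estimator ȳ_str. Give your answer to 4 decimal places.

Var(ȳ_str) = Σₕ Wₕ²(1 − fₕ)sₕ²/nₕ with Wₕ = Nₕ/N, N = 27957.
Public: Wₕ = 0.47208213; term = 0.47208213²·(1 − 0.22707986)·257/2997 = 0.014771212.
Nonprofit: Wₕ = 0.19494223; term = 0.19494223²·(1 − 0.24880734)·95.4/1356 = 0.0020084078.
Private: Wₕ = 0.33297564; term = 0.33297564²·(1 − 0.06746160)·759.9/628 = 0.12510897.
Sum = 0.14188859.

0.1419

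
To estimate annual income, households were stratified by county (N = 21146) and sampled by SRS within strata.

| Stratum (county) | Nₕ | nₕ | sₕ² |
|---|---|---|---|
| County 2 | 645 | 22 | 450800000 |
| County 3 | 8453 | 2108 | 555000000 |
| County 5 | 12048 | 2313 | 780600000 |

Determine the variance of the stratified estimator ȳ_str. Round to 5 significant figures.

138520

Var(ȳ_str) = Σₕ Wₕ²(1 − fₕ)sₕ²/nₕ with Wₕ = Nₕ/N, N = 21146.
County 2: Wₕ = 0.03050222; term = 0.03050222²·(1 − 0.03410853)·450800000/22 = 18414.186.
County 3: Wₕ = 0.39974463; term = 0.39974463²·(1 − 0.24937892)·555000000/2108 = 31579.73.
County 5: Wₕ = 0.56975314; term = 0.56975314²·(1 − 0.19198207)·780600000/2313 = 88521.216.
Sum = 138515.13.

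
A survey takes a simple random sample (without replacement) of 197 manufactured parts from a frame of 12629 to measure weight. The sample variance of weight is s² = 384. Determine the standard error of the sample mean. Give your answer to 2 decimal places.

Under SRS without replacement, Var(ȳ) = (1 − f)·s²/n with f = n/N = 197/12629 = 0.01559902.
Var(ȳ) = (1 − 0.01559902)·384/197 = 0.98440098·1.9492386 = 1.9188324.
SE(ȳ) = √(1.9188324) = 1.39.

1.39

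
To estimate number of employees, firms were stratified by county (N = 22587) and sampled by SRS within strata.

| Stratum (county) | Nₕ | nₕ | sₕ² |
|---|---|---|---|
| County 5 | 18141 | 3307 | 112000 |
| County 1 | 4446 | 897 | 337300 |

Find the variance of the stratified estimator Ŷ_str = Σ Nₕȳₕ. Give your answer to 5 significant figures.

Var(Ŷ_str) = Σₕ Nₕ²(1 − fₕ)sₕ²/nₕ.
County 5: 18141²·(1 − 3307/18141)·112000/3307 = 9.1138804 × 10^9.
County 1: 4446²·(1 − 897/4446)·337300/897 = 5.9333416 × 10^9.
Sum = 1.5047222 × 10^10.

1.5047 × 10^10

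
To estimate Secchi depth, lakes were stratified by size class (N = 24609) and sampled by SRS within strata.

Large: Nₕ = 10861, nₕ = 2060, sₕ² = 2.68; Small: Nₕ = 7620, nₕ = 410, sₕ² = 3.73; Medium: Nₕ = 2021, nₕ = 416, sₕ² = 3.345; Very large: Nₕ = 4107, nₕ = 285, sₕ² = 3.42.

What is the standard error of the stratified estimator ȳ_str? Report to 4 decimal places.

0.0372

Var(ȳ_str) = Σₕ Wₕ²(1 − fₕ)sₕ²/nₕ with Wₕ = Nₕ/N, N = 24609.
Large: Wₕ = 0.44134260; term = 0.44134260²·(1 − 0.18966946)·2.68/2060 = 2.0534374 × 10^-4.
Small: Wₕ = 0.30964281; term = 0.30964281²·(1 − 0.05380577)·3.73/410 = 8.2532933 × 10^-4.
Medium: Wₕ = 0.08212443; term = 0.08212443²·(1 − 0.20583869)·3.345/416 = 4.3068149 × 10^-5.
Very large: Wₕ = 0.16689016; term = 0.16689016²·(1 − 0.06939372)·3.42/285 = 3.110346 × 10^-4.
Sum = 0.0013847758.
SE = √(0.0013847758) = 0.0372.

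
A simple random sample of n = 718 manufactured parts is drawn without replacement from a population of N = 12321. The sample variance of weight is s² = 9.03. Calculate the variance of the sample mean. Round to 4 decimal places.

Under SRS without replacement, Var(ȳ) = (1 − f)·s²/n with f = n/N = 718/12321 = 0.05827449.
Var(ȳ) = (1 − 0.05827449)·9.03/718 = 0.94172551·0.012576602 = 0.011843707.

0.0118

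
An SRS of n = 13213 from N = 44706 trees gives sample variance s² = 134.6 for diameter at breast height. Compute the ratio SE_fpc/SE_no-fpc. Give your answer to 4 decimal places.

f = n/N = 13213/44706 = 0.29555317.
SE_no-fpc = √(s²/n) = 0.10093036; SE_fpc = √((1−f)s²/n) = 0.084712192.
Ratio = √(1−f) = 0.83931331.

0.8393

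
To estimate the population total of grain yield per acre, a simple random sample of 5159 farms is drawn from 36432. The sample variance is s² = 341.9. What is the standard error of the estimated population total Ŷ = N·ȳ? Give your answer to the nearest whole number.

8689

Var(Ŷ) = N²·Var(ȳ) = N²·(1 − n/N)·s²/n.
f = 5159/36432 = 0.14160628; Var(ȳ) = 0.85839372·341.9/5159 = 0.056887926.
Var(Ŷ) = 36432² · 0.056887926 = 7.5506811 × 10^7.
SE(Ŷ) = √(7.5506811 × 10^7) = 8689.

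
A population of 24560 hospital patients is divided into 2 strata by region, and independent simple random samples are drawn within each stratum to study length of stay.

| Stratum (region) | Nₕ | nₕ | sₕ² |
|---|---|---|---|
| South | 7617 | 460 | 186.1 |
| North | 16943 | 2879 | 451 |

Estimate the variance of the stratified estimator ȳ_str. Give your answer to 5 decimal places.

0.09845

Var(ȳ_str) = Σₕ Wₕ²(1 − fₕ)sₕ²/nₕ with Wₕ = Nₕ/N, N = 24560.
South: Wₕ = 0.31013844; term = 0.31013844²·(1 − 0.06039123)·186.1/460 = 0.036563418.
North: Wₕ = 0.68986156; term = 0.68986156²·(1 − 0.16992268)·451/2879 = 0.061883849.
Sum = 0.098447267.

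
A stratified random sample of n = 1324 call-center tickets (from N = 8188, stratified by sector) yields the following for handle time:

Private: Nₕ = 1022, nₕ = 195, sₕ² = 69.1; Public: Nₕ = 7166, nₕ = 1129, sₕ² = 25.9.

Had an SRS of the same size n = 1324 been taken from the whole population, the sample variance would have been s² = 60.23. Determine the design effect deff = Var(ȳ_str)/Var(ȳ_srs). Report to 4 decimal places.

0.5053

Var(ȳ_str) = Σ Wₕ²(1−fₕ)sₕ²/nₕ with Wₕ = Nₕ/8188:
  Private: (1022/8188)²·(1−195/1022)·69.1/195 = 0.0044672903
  Public: (7166/8188)²·(1−1129/7166)·25.9/1129 = 0.014802945
  → Var(ȳ_str) = 0.019270235.
Var(ȳ_srs) = (1 − 1324/8188)·60.23/1324 = 0.03813505.
deff = 0.019270235 / 0.03813505 = 0.5053.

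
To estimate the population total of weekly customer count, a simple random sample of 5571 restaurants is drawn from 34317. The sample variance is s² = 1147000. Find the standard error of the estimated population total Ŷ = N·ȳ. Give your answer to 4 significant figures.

450700

Var(Ŷ) = N²·Var(ȳ) = N²·(1 − n/N)·s²/n.
f = 5571/34317 = 0.16233937; Var(ȳ) = 0.83766063·1147000/5571 = 172.46396.
Var(Ŷ) = 34317² · 172.46396 = 2.031033 × 10^11.
SE(Ŷ) = √(2.031033 × 10^11) = 450700.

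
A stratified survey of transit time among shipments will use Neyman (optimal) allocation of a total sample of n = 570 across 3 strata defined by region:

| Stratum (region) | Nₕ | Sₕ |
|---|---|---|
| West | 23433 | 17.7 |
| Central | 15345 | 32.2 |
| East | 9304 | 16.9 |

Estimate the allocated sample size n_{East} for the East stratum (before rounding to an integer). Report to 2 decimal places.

84.07

Neyman allocation: nₕ = n·NₕSₕ / Σⱼ NⱼSⱼ.
Σ NⱼSⱼ = 23433·17.7 + 15345·32.2 + 9304·16.9 = 1.0661107 × 10^6.
n_{East} = 570·9304·16.9 / (1.0661107 × 10^6) = 84.07.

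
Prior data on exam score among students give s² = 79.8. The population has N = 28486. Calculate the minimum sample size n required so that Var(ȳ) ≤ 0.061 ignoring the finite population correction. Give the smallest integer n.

1309

Without fpc, n₀ = s²/D = 79.8/0.061 = 1308.1967.
Rounding up, n = 1309.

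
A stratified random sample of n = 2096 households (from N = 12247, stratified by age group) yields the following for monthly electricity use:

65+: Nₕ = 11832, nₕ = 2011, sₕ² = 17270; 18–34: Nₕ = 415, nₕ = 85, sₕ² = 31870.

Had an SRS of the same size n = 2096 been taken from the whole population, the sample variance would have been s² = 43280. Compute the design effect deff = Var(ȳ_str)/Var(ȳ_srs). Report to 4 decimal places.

Var(ȳ_str) = Σ Wₕ²(1−fₕ)sₕ²/nₕ with Wₕ = Nₕ/12247:
  65+: (11832/12247)²·(1−2011/11832)·17270/2011 = 6.6532632
  18–34: (415/12247)²·(1−85/415)·31870/85 = 0.34234638
  → Var(ȳ_str) = 6.9956096.
Var(ȳ_srs) = (1 − 2096/12247)·43280/2096 = 17.114928.
deff = 6.9956096 / 17.114928 = 0.4087.

0.4087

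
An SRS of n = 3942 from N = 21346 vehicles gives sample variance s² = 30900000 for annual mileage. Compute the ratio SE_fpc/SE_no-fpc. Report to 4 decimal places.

f = n/N = 3942/21346 = 0.18467160.
SE_no-fpc = √(s²/n) = 88.536211; SE_fpc = √((1−f)s²/n) = 79.944247.
Ratio = √(1−f) = 0.90295537.

0.9030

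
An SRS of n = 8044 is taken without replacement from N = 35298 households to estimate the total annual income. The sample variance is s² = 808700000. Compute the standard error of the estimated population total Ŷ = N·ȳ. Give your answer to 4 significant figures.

Var(Ŷ) = N²·Var(ȳ) = N²·(1 − n/N)·s²/n.
f = 8044/35298 = 0.22788827; Var(ȳ) = 0.77211173·808700000/8044 = 77623.913.
Var(Ŷ) = 35298² · 77623.913 = 9.6715422 × 10^13.
SE(Ŷ) = √(9.6715422 × 10^13) = 9.834 × 10^6.

9.834 × 10^6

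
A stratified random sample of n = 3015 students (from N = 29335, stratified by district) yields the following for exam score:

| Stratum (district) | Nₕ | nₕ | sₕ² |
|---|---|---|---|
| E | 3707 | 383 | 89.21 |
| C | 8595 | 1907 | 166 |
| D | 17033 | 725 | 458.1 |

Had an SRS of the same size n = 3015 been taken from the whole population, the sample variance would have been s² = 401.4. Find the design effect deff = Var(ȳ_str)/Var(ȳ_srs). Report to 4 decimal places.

1.7841

Var(ȳ_str) = Σ Wₕ²(1−fₕ)sₕ²/nₕ with Wₕ = Nₕ/29335:
  E: (3707/29335)²·(1−383/3707)·89.21/383 = 0.003335233
  C: (8595/29335)²·(1−1907/8595)·166/1907 = 0.0058147006
  D: (17033/29335)²·(1−725/17033)·458.1/725 = 0.20395857
  → Var(ȳ_str) = 0.2131085.
Var(ȳ_srs) = (1 − 3015/29335)·401.4/3015 = 0.11945101.
deff = 0.2131085 / 0.11945101 = 1.7841.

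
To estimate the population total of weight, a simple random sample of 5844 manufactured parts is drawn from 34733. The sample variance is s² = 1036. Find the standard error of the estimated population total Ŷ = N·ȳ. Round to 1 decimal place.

13337.1

Var(Ŷ) = N²·Var(ȳ) = N²·(1 − n/N)·s²/n.
f = 5844/34733 = 0.16825497; Var(ȳ) = 0.83174503·1036/5844 = 0.1474483.
Var(Ŷ) = 34733² · 0.1474483 = 1.7787887 × 10^8.
SE(Ŷ) = √(1.7787887 × 10^8) = 13337.1.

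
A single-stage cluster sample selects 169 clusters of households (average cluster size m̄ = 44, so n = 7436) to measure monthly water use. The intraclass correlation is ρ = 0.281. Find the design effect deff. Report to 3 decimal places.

deff = 1 + (44 − 1)·0.281 = 1 + 12.083 = 13.083.

13.083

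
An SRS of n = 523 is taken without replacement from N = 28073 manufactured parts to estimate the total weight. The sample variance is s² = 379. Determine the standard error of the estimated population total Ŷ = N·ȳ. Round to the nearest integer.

23674

Var(Ŷ) = N²·Var(ȳ) = N²·(1 − n/N)·s²/n.
f = 523/28073 = 0.01863000; Var(ȳ) = 0.98137000·379/523 = 0.71116488.
Var(Ŷ) = 28073² · 0.71116488 = 5.604643 × 10^8.
SE(Ŷ) = √(5.604643 × 10^8) = 23674.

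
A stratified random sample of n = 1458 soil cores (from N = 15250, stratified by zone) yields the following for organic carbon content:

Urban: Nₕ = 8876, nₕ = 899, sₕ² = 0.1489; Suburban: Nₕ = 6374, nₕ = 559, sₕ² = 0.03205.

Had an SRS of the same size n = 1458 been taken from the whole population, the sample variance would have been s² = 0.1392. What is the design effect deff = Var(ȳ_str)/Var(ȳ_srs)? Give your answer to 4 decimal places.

0.6898

Var(ȳ_str) = Σ Wₕ²(1−fₕ)sₕ²/nₕ with Wₕ = Nₕ/15250:
  Urban: (8876/15250)²·(1−899/8876)·0.1489/899 = 5.0425731 × 10^-5
  Suburban: (6374/15250)²·(1−559/6374)·0.03205/559 = 9.1377299 × 10^-6
  → Var(ȳ_str) = 5.9563461 × 10^-5.
Var(ȳ_srs) = (1 − 1458/15250)·0.1392/1458 = 8.6345382 × 10^-5.
deff = (5.9563461 × 10^-5) / (8.6345382 × 10^-5) = 0.6898.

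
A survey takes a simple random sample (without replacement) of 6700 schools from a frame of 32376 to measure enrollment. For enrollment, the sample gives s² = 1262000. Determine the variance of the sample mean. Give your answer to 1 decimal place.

Under SRS without replacement, Var(ȳ) = (1 − f)·s²/n with f = n/N = 6700/32376 = 0.20694341.
Var(ȳ) = (1 − 0.20694341)·1262000/6700 = 0.79305659·188.35821 = 149.37872.

149.4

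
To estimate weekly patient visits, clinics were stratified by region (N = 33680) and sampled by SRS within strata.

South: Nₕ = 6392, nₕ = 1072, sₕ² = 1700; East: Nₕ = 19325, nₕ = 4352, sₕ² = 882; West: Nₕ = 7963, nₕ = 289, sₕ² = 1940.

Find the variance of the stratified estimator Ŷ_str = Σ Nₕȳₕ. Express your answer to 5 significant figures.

5.2277 × 10^8

Var(Ŷ_str) = Σₕ Nₕ²(1 − fₕ)sₕ²/nₕ.
South: 6392²·(1 − 1072/6392)·1700/1072 = 5.3926537 × 10^7.
East: 19325²·(1 − 4352/19325)·882/4352 = 5.8641899 × 10^7.
West: 7963²·(1 − 289/7963)·1940/289 = 4.1020637 × 10^8.
Sum = 5.2277481 × 10^8.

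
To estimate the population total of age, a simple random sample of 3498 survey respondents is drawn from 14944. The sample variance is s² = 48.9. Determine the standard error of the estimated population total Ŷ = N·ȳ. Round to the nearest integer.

Var(Ŷ) = N²·Var(ȳ) = N²·(1 − n/N)·s²/n.
f = 3498/14944 = 0.23407388; Var(ȳ) = 0.76592612·48.9/3498 = 0.010707201.
Var(Ŷ) = 14944² · 0.010707201 = 2.3911657 × 10^6.
SE(Ŷ) = √(2.3911657 × 10^6) = 1546.

1546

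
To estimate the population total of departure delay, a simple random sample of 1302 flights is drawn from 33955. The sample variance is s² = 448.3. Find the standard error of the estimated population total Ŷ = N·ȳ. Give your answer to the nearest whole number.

19539

Var(Ŷ) = N²·Var(ȳ) = N²·(1 − n/N)·s²/n.
f = 1302/33955 = 0.03834487; Var(ȳ) = 0.96165513·448.3/1302 = 0.33111367.
Var(Ŷ) = 33955² · 0.33111367 = 3.8175487 × 10^8.
SE(Ŷ) = √(3.8175487 × 10^8) = 19539.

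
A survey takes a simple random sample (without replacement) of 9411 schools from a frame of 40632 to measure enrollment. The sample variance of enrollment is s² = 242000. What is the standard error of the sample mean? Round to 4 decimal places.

4.4451

Under SRS without replacement, Var(ȳ) = (1 − f)·s²/n with f = n/N = 9411/40632 = 0.23161548.
Var(ȳ) = (1 − 0.23161548)·242000/9411 = 0.76838452·25.714589 = 19.758692.
SE(ȳ) = √(19.758692) = 4.4451.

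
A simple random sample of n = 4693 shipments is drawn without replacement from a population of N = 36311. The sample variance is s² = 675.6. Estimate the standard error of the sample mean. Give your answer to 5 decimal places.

0.35405

Under SRS without replacement, Var(ȳ) = (1 − f)·s²/n with f = n/N = 4693/36311 = 0.12924458.
Var(ȳ) = (1 − 0.12924458)·675.6/4693 = 0.87075542·0.14395909 = 0.12535316.
SE(ȳ) = √(0.12535316) = 0.35405.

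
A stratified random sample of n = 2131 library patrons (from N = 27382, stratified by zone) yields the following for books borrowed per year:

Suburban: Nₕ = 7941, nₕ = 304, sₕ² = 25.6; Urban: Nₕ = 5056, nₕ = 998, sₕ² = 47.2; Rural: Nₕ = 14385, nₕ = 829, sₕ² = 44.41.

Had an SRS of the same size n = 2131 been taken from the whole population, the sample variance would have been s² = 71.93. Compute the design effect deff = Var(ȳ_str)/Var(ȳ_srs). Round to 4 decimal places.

Var(ȳ_str) = Σ Wₕ²(1−fₕ)sₕ²/nₕ with Wₕ = Nₕ/27382:
  Suburban: (7941/27382)²·(1−304/7941)·25.6/304 = 0.0068113632
  Urban: (5056/27382)²·(1−998/5056)·47.2/998 = 0.0012941965
  Rural: (14385/27382)²·(1−829/14385)·44.41/829 = 0.013932766
  → Var(ȳ_str) = 0.022038326.
Var(ȳ_srs) = (1 − 2131/27382)·71.93/2131 = 0.031127198.
deff = 0.022038326 / 0.031127198 = 0.7080.

0.7080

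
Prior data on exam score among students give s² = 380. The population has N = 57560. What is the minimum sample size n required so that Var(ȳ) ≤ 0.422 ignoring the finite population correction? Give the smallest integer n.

Without fpc, n₀ = s²/D = 380/0.422 = 900.4739.
Rounding up, n = 901.

901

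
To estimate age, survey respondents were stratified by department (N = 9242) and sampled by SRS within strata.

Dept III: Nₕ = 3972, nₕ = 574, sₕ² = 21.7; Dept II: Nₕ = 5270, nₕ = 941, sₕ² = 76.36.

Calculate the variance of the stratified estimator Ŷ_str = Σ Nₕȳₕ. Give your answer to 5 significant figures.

Var(Ŷ_str) = Σₕ Nₕ²(1 − fₕ)sₕ²/nₕ.
Dept III: 3972²·(1 − 574/3972)·21.7/574 = 510247.
Dept II: 5270²·(1 − 941/5270)·76.36/941 = 1.8512902 × 10^6.
Sum = 2.3615372 × 10^6.

2.3615 × 10^6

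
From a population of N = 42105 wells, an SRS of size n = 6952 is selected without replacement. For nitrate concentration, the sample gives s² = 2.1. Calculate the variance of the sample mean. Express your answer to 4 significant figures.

2.522 × 10^-4

Under SRS without replacement, Var(ȳ) = (1 − f)·s²/n with f = n/N = 6952/42105 = 0.16511103.
Var(ȳ) = (1 − 0.16511103)·2.1/6952 = 0.83488897·3.0207135 × 10^-4 = 2.5219603 × 10^-4.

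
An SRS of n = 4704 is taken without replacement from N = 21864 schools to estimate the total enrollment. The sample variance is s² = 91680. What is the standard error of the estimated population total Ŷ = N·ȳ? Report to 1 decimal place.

Var(Ŷ) = N²·Var(ȳ) = N²·(1 − n/N)·s²/n.
f = 4704/21864 = 0.21514819; Var(ȳ) = 0.78485181·91680/4704 = 15.296602.
Var(Ŷ) = 21864² · 15.296602 = 7.3123034 × 10^9.
SE(Ŷ) = √(7.3123034 × 10^9) = 85512.0.

85512.0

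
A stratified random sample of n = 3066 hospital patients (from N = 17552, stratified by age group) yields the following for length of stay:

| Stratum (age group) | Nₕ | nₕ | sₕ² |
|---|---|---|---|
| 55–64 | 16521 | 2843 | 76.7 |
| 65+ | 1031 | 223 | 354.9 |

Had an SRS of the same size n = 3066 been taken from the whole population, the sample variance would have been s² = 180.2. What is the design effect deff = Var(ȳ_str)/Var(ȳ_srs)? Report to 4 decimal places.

0.4967

Var(ȳ_str) = Σ Wₕ²(1−fₕ)sₕ²/nₕ with Wₕ = Nₕ/17552:
  55–64: (16521/17552)²·(1−2843/16521)·76.7/2843 = 0.019789017
  65+: (1031/17552)²·(1−223/1031)·354.9/223 = 0.0043034617
  → Var(ȳ_str) = 0.024092479.
Var(ȳ_srs) = (1 − 3066/17552)·180.2/3066 = 0.04850701.
deff = 0.024092479 / 0.04850701 = 0.4967.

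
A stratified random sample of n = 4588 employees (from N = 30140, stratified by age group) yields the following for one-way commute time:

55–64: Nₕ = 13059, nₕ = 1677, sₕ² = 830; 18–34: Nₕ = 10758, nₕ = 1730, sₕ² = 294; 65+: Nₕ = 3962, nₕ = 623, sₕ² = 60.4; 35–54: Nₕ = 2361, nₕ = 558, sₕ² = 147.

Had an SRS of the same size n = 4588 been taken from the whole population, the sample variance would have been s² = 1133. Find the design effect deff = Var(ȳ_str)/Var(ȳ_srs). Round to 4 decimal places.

Var(ȳ_str) = Σ Wₕ²(1−fₕ)sₕ²/nₕ with Wₕ = Nₕ/30140:
  55–64: (13059/30140)²·(1−1677/13059)·830/1677 = 0.080981728
  18–34: (10758/30140)²·(1−1730/10758)·294/1730 = 0.018169284
  65+: (3962/30140)²·(1−623/3962)·60.4/623 = 0.0014118654
  35–54: (2361/30140)²·(1−558/2361)·147/558 = 0.0012344922
  → Var(ȳ_str) = 0.10179737.
Var(ȳ_srs) = (1 − 4588/30140)·1133/4588 = 0.20935732.
deff = 0.10179737 / 0.20935732 = 0.4862.

0.4862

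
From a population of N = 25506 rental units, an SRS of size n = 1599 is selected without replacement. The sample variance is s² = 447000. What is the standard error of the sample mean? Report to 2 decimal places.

Under SRS without replacement, Var(ȳ) = (1 − f)·s²/n with f = n/N = 1599/25506 = 0.06269113.
Var(ȳ) = (1 − 0.06269113)·447000/1599 = 0.93730887·279.54972 = 262.02443.
SE(ȳ) = √(262.02443) = 16.19.

16.19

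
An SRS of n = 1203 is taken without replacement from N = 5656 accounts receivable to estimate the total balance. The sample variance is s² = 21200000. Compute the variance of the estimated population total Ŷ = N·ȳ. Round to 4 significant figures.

4.438 × 10^11

Var(Ŷ) = N²·Var(ȳ) = N²·(1 − n/N)·s²/n.
f = 1203/5656 = 0.21269448; Var(ȳ) = 0.78730552·21200000/1203 = 13874.378.
Var(Ŷ) = 5656² · 13874.378 = 4.4384601 × 10^11.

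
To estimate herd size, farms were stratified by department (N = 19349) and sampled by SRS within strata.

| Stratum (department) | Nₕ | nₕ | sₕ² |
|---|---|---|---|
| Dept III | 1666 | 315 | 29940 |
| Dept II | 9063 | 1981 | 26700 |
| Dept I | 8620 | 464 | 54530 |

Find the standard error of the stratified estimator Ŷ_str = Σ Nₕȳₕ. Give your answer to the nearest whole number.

Var(Ŷ_str) = Σₕ Nₕ²(1 − fₕ)sₕ²/nₕ.
Dept III: 1666²·(1 − 315/1666)·29940/315 = 2.1392995 × 10^8.
Dept II: 9063²·(1 − 1981/9063)·26700/1981 = 8.6507685 × 10^8.
Dept I: 8620²·(1 − 464/8620)·54530/464 = 8.2623198 × 10^9.
Sum = 9.3413266 × 10^9.
SE = √(9.3413266 × 10^9) = 96651.

96651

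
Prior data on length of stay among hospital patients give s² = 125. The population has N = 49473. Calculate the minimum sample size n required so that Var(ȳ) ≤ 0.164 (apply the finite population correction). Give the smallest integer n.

Without fpc, n₀ = s²/D = 125/0.164 = 762.1951.
With fpc, (1 − n/N)·s²/n ≤ D requires n ≥ n₀/(1 + n₀/N) = 762.1951/(1 + 762.1951/49473) = 750.6307.
Rounding up, n = 751.

751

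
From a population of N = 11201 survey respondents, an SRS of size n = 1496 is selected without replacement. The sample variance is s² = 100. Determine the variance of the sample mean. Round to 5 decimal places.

Under SRS without replacement, Var(ȳ) = (1 − f)·s²/n with f = n/N = 1496/11201 = 0.13355950.
Var(ȳ) = (1 − 0.13355950)·100/1496 = 0.86644050·0.06684492 = 0.057917145.

0.05792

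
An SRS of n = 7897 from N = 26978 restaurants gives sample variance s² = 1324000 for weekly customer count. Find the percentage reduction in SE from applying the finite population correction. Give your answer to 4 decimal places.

f = n/N = 7897/26978 = 0.29271999.
SE_no-fpc = √(s²/n) = 12.948305; SE_fpc = √((1−f)s²/n) = 10.889517.
Ratio = √(1−f) = 0.84099941. Reduction = 100·(1 − 0.84099941) = 15.9001%.

15.9001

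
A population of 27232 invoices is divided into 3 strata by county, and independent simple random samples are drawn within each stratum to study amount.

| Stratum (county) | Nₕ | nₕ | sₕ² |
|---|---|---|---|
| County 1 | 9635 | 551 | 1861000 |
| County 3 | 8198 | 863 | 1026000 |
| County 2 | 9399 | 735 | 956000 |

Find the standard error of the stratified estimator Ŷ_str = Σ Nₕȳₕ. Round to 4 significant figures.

687800

Var(Ŷ_str) = Σₕ Nₕ²(1 − fₕ)sₕ²/nₕ.
County 1: 9635²·(1 − 551/9635)·1861000/551 = 2.9561306 × 10^11.
County 3: 8198²·(1 − 863/8198)·1026000/863 = 7.1489885 × 10^10.
County 2: 9399²·(1 − 735/9399)·956000/735 = 1.0591821 × 10^11.
Sum = 4.7302116 × 10^11.
SE = √(4.7302116 × 10^11) = 687800.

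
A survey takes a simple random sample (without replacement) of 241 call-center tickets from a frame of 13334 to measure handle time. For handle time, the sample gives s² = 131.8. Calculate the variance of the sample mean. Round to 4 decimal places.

Under SRS without replacement, Var(ȳ) = (1 − f)·s²/n with f = n/N = 241/13334 = 0.01807410.
Var(ȳ) = (1 − 0.01807410)·131.8/241 = 0.98192590·0.54688797 = 0.53700346.

0.5370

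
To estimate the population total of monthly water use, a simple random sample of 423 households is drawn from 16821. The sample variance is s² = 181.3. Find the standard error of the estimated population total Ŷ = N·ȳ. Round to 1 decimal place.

Var(Ŷ) = N²·Var(ȳ) = N²·(1 − n/N)·s²/n.
f = 423/16821 = 0.02514714; Var(ȳ) = 0.97485286·181.3/423 = 0.41782701.
Var(Ŷ) = 16821² · 0.41782701 = 1.182225 × 10^8.
SE(Ŷ) = √(1.182225 × 10^8) = 10873.0.

10873.0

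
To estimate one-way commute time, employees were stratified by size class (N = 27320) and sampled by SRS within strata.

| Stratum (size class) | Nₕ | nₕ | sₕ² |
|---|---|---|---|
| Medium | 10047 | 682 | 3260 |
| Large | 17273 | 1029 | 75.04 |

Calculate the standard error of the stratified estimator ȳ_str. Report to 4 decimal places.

Var(ȳ_str) = Σₕ Wₕ²(1 − fₕ)sₕ²/nₕ with Wₕ = Nₕ/N, N = 27320.
Medium: Wₕ = 0.36775256; term = 0.36775256²·(1 − 0.06788096)·3260/682 = 0.60258181.
Large: Wₕ = 0.63224744; term = 0.63224744²·(1 − 0.05957274)·75.04/1029 = 0.027414278.
Sum = 0.62999609.
SE = √(0.62999609) = 0.7937.

0.7937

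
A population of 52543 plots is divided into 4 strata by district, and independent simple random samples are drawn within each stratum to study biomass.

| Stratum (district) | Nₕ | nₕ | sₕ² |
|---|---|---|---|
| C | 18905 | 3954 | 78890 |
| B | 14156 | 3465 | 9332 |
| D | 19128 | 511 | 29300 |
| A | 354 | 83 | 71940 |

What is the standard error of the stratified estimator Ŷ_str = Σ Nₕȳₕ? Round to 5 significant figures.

Var(Ŷ_str) = Σₕ Nₕ²(1 − fₕ)sₕ²/nₕ.
C: 18905²·(1 − 3954/18905)·78890/3954 = 5.6393911 × 10^9.
B: 14156²·(1 − 3465/14156)·9332/3465 = 4.0759643 × 10^8.
D: 19128²·(1 − 511/19128)·29300/511 = 2.0418601 × 10^10.
A: 354²·(1 − 83/354)·71940/83 = 8.3150506 × 10^7.
Sum = 2.6548739 × 10^10.
SE = √(2.6548739 × 10^10) = 162940.

162940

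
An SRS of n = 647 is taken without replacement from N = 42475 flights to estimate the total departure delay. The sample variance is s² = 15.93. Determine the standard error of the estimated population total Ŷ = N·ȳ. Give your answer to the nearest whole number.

Var(Ŷ) = N²·Var(ȳ) = N²·(1 − n/N)·s²/n.
f = 647/42475 = 0.01523249; Var(ȳ) = 0.98476751·15.93/647 = 0.024246285.
Var(Ŷ) = 42475² · 0.024246285 = 4.3743344 × 10^7.
SE(Ŷ) = √(4.3743344 × 10^7) = 6614.

6614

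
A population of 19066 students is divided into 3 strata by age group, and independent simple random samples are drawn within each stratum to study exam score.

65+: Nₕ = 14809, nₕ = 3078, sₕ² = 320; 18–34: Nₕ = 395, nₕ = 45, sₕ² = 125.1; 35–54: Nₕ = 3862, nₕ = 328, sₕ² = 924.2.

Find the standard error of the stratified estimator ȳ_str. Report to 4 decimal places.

0.3956

Var(ȳ_str) = Σₕ Wₕ²(1 − fₕ)sₕ²/nₕ with Wₕ = Nₕ/N, N = 19066.
65+: Wₕ = 0.77672296; term = 0.77672296²·(1 − 0.20784658)·320/3078 = 0.049684732.
18–34: Wₕ = 0.02071751; term = 0.02071751²·(1 − 0.11392405)·125.1/45 = 0.0010572818.
35–54: Wₕ = 0.20255953; term = 0.20255953²·(1 − 0.08493009)·924.2/328 = 0.10579174.
Sum = 0.15653375.
SE = √(0.15653375) = 0.3956.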